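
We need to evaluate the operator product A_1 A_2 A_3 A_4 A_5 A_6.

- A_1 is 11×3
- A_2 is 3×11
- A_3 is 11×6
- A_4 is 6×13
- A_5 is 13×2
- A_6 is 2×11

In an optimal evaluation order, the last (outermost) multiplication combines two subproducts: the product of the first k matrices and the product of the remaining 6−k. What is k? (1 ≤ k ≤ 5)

5

Adjacent pairs: A_1A_2 = 11·3·11 = 363; A_2A_3 = 3·11·6 = 198; A_3A_4 = 11·6·13 = 858; A_4A_5 = 6·13·2 = 156; A_5A_6 = 13·2·11 = 286.
Length 3: A_1..A_3: k=1: 0+198+11·3·6=396; k=2: 363+0+11·11·6=1089 → min 396 | A_2..A_4: k=2: 0+858+3·11·13=1287; k=3: 198+0+3·6·13=432 → min 432 | A_3..A_5: k=3: 0+156+11·6·2=288; k=4: 858+0+11·13·2=1144 → min 288 | A_4..A_6: k=4: 0+286+6·13·11=1144; k=5: 156+0+6·2·11=288 → min 288.
Length 4: A_1..A_4: k=1: 0+432+11·3·13=861; k=2: 363+858+11·11·13=2794; k=3: 396+0+11·6·13=1254 → min 861 | A_2..A_5: k=2: 0+288+3·11·2=354; k=3: 198+156+3·6·2=390; k=4: 432+0+3·13·2=510 → min 354 | A_3..A_6: k=3: 0+288+11·6·11=1014; k=4: 858+286+11·13·11=2717; k=5: 288+0+11·2·11=530 → min 530.
Length 5: A_1..A_5: k=1: 0+354+11·3·2=420; k=2: 363+288+11·11·2=893; k=3: 396+156+11·6·2=684; k=4: 861+0+11·13·2=1147 → min 420 | A_2..A_6: k=2: 0+530+3·11·11=893; k=3: 198+288+3·6·11=684; k=4: 432+286+3·13·11=1147; k=5: 354+0+3·2·11=420 → min 420.
Top-level splits: k=1: (A_1..A_1)·(A_2..A_6) → 0+420+11·3·11 = 783; k=2: (A_1..A_2)·(A_3..A_6) → 363+530+11·11·11 = 2224; k=3: (A_1..A_3)·(A_4..A_6) → 396+288+11·6·11 = 1410; k=4: (A_1..A_4)·(A_5..A_6) → 861+286+11·13·11 = 2720; k=5: (A_1..A_5)·(A_6..A_6) → 420+0+11·2·11 = 662.
Best split is after A_5, i.e. k = 5.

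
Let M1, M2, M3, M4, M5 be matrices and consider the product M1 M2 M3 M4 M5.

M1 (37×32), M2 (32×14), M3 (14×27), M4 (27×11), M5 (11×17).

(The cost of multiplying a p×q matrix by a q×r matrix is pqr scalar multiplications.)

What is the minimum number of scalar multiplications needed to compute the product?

Adjacent pairs: M1M2 = 37·32·14 = 16576; M2M3 = 32·14·27 = 12096; M3M4 = 14·27·11 = 4158; M4M5 = 27·11·17 = 5049.
Length 3: M1..M3: k=1: 0+12096+37·32·27=44064; k=2: 16576+0+37·14·27=30562 → min 30562 | M2..M4: k=2: 0+4158+32·14·11=9086; k=3: 12096+0+32·27·11=21600 → min 9086 | M3..M5: k=3: 0+5049+14·27·17=11475; k=4: 4158+0+14·11·17=6776 → min 6776.
Length 4: M1..M4: k=1: 0+9086+37·32·11=22110; k=2: 16576+4158+37·14·11=26432; k=3: 30562+0+37·27·11=41551 → min 22110 | M2..M5: k=2: 0+6776+32·14·17=14392; k=3: 12096+5049+32·27·17=31833; k=4: 9086+0+32·11·17=15070 → min 14392.
Length 5: M1..M5: k=1: 0+14392+37·32·17=34520; k=2: 16576+6776+37·14·17=32158; k=3: 30562+5049+37·27·17=52594; k=4: 22110+0+37·11·17=29029 → min 29029.
Optimal order: ((M1 (M2 (M3 M4))) M5) with cost 29029.

29029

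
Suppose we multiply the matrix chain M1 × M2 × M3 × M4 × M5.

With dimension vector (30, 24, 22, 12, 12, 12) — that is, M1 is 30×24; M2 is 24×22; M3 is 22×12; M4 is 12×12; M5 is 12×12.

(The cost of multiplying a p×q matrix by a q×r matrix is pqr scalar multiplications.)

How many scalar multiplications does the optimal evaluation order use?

Adjacent pairs: M1M2 = 30·24·22 = 15840; M2M3 = 24·22·12 = 6336; M3M4 = 22·12·12 = 3168; M4M5 = 12·12·12 = 1728.
Length 3: M1..M3: k=1: 0+6336+30·24·12=14976; k=2: 15840+0+30·22·12=23760 → min 14976 | M2..M4: k=2: 0+3168+24·22·12=9504; k=3: 6336+0+24·12·12=9792 → min 9504 | M3..M5: k=3: 0+1728+22·12·12=4896; k=4: 3168+0+22·12·12=6336 → min 4896.
Length 4: M1..M4: k=1: 0+9504+30·24·12=18144; k=2: 15840+3168+30·22·12=26928; k=3: 14976+0+30·12·12=19296 → min 18144 | M2..M5: k=2: 0+4896+24·22·12=11232; k=3: 6336+1728+24·12·12=11520; k=4: 9504+0+24·12·12=12960 → min 11232.
Length 5: M1..M5: k=1: 0+11232+30·24·12=19872; k=2: 15840+4896+30·22·12=28656; k=3: 14976+1728+30·12·12=21024; k=4: 18144+0+30·12·12=22464 → min 19872.
Optimal order: (M1 × (M2 × (M3 × (M4 × M5)))) with cost 19872.

19872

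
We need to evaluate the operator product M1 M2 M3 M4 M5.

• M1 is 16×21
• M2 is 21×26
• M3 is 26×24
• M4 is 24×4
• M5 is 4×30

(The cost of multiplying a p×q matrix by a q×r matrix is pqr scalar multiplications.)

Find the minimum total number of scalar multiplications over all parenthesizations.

7944

Adjacent pairs: M1M2 = 16·21·26 = 8736; M2M3 = 21·26·24 = 13104; M3M4 = 26·24·4 = 2496; M4M5 = 24·4·30 = 2880.
Length 3: M1..M3: k=1: 0+13104+16·21·24=21168; k=2: 8736+0+16·26·24=18720 → min 18720 | M2..M4: k=2: 0+2496+21·26·4=4680; k=3: 13104+0+21·24·4=15120 → min 4680 | M3..M5: k=3: 0+2880+26·24·30=21600; k=4: 2496+0+26·4·30=5616 → min 5616.
Length 4: M1..M4: k=1: 0+4680+16·21·4=6024; k=2: 8736+2496+16·26·4=12896; k=3: 18720+0+16·24·4=20256 → min 6024 | M2..M5: k=2: 0+5616+21·26·30=21996; k=3: 13104+2880+21·24·30=31104; k=4: 4680+0+21·4·30=7200 → min 7200.
Length 5: M1..M5: k=1: 0+7200+16·21·30=17280; k=2: 8736+5616+16·26·30=26832; k=3: 18720+2880+16·24·30=33120; k=4: 6024+0+16·4·30=7944 → min 7944.
Optimal order: ((M1 (M2 (M3 M4))) M5) with cost 7944.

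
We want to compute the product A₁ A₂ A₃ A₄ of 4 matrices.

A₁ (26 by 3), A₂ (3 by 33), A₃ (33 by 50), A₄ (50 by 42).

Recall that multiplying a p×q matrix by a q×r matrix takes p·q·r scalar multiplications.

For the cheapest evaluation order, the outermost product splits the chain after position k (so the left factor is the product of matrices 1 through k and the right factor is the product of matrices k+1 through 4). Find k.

1

Adjacent pairs: A₁A₂ = 26·3·33 = 2574; A₂A₃ = 3·33·50 = 4950; A₃A₄ = 33·50·42 = 69300.
Length 3: A₁..A₃: k=1: 0+4950+26·3·50=8850; k=2: 2574+0+26·33·50=45474 → min 8850 | A₂..A₄: k=2: 0+69300+3·33·42=73458; k=3: 4950+0+3·50·42=11250 → min 11250.
Top-level splits: k=1: (A₁..A₁)·(A₂..A₄) → 0+11250+26·3·42 = 14526; k=2: (A₁..A₂)·(A₃..A₄) → 2574+69300+26·33·42 = 107910; k=3: (A₁..A₃)·(A₄..A₄) → 8850+0+26·50·42 = 63450.
Best split is after A₁, i.e. k = 1.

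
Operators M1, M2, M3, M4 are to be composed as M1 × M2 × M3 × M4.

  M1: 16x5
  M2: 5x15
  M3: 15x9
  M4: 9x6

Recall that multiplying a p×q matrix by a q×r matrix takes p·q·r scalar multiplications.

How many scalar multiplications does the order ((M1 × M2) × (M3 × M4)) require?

(M1 × M2): 16×5 by 5×15 → 16×15, cost 16·5·15 = 1200
(M3 × M4): 15×9 by 9×6 → 15×6, cost 15·9·6 = 810
((M1 × M2) × (M3 × M4)): 16×15 by 15×6 → 16×6, cost 16·15·6 = 1440; cumulative 3450
Total: 3450 scalar multiplications.

3450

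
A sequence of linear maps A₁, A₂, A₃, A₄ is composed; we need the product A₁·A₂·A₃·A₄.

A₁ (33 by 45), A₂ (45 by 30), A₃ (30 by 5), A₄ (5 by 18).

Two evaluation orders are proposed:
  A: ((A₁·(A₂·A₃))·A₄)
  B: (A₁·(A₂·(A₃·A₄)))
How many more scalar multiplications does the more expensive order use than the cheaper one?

36585

Order A = ((A₁·(A₂·A₃))·A₄): (A₂·A₃): 45×30 by 30×5 → 45×5, cost 45·30·5 = 6750; (A₁·(A₂·A₃)): 33×45 by 45×5 → 33×5, cost 33·45·5 = 7425; cumulative 14175; ((A₁·(A₂·A₃))·A₄): 33×5 by 5×18 → 33×18, cost 33·5·18 = 2970; cumulative 17145. Total 17145.
Order B = (A₁·(A₂·(A₃·A₄))): (A₃·A₄): 30×5 by 5×18 → 30×18, cost 30·5·18 = 2700; (A₂·(A₃·A₄)): 45×30 by 30×18 → 45×18, cost 45·30·18 = 24300; cumulative 27000; (A₁·(A₂·(A₃·A₄))): 33×45 by 45×18 → 33×18, cost 33·45·18 = 26730; cumulative 53730. Total 53730.
Difference: |17145 − 53730| = 36585.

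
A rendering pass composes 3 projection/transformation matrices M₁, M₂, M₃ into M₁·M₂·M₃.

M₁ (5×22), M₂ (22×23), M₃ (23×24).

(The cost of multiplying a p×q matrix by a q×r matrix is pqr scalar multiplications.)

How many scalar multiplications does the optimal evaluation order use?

5290

Order (M₁·(M₂·M₃)): (M₂·M₃): 22×23 by 23×24 → 22×24, cost 22·23·24 = 12144; (M₁·(M₂·M₃)): 5×22 by 22×24 → 5×24, cost 5·22·24 = 2640; cumulative 14784. Total 14784.
Order ((M₁·M₂)·M₃): (M₁·M₂): 5×22 by 22×23 → 5×23, cost 5·22·23 = 2530; ((M₁·M₂)·M₃): 5×23 by 23×24 → 5×24, cost 5·23·24 = 2760; cumulative 5290. Total 5290.
Minimum: 5290.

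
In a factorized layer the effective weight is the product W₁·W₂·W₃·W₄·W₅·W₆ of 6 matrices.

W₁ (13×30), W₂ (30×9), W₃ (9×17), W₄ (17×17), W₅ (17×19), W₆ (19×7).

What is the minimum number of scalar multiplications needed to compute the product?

9684

Adjacent pairs: W₁W₂ = 13·30·9 = 3510; W₂W₃ = 30·9·17 = 4590; W₃W₄ = 9·17·17 = 2601; W₄W₅ = 17·17·19 = 5491; W₅W₆ = 17·19·7 = 2261.
Length 3: W₁..W₃: k=1: 0+4590+13·30·17=11220; k=2: 3510+0+13·9·17=5499 → min 5499 | W₂..W₄: k=2: 0+2601+30·9·17=7191; k=3: 4590+0+30·17·17=13260 → min 7191 | W₃..W₅: k=3: 0+5491+9·17·19=8398; k=4: 2601+0+9·17·19=5508 → min 5508 | W₄..W₆: k=4: 0+2261+17·17·7=4284; k=5: 5491+0+17·19·7=7752 → min 4284.
Length 4: W₁..W₄: k=1: 0+7191+13·30·17=13821; k=2: 3510+2601+13·9·17=8100; k=3: 5499+0+13·17·17=9256 → min 8100 | W₂..W₅: k=2: 0+5508+30·9·19=10638; k=3: 4590+5491+30·17·19=19771; k=4: 7191+0+30·17·19=16881 → min 10638 | W₃..W₆: k=3: 0+4284+9·17·7=5355; k=4: 2601+2261+9·17·7=5933; k=5: 5508+0+9·19·7=6705 → min 5355.
Length 5: W₁..W₅: k=1: 0+10638+13·30·19=18048; k=2: 3510+5508+13·9·19=11241; k=3: 5499+5491+13·17·19=15189; k=4: 8100+0+13·17·19=12299 → min 11241 | W₂..W₆: k=2: 0+5355+30·9·7=7245; k=3: 4590+4284+30·17·7=12444; k=4: 7191+2261+30·17·7=13022; k=5: 10638+0+30·19·7=14628 → min 7245.
Length 6: W₁..W₆: k=1: 0+7245+13·30·7=9975; k=2: 3510+5355+13·9·7=9684; k=3: 5499+4284+13·17·7=11330; k=4: 8100+2261+13·17·7=11908; k=5: 11241+0+13·19·7=12970 → min 9684.
Optimal order: ((W₁·W₂)·(W₃·(W₄·(W₅·W₆)))) with cost 9684.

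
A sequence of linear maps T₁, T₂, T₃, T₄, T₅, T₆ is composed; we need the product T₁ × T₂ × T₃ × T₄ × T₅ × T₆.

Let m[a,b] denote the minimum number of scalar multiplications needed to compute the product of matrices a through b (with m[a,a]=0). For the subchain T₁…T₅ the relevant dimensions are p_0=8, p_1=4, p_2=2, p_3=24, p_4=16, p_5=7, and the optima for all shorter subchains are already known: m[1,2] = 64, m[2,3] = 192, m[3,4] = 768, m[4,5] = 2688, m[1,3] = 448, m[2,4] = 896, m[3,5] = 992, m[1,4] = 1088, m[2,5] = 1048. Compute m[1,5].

1168

m[1,5] = min over k∈[1,4] of m[1,k]+m[k+1,5]+p_{0}·p_k·p_{5}.
k=1: 0 + 1048 + 8·4·7 = 1272; k=2: 64 + 992 + 8·2·7 = 1168; k=3: 448 + 2688 + 8·24·7 = 4480; k=4: 1088 + 0 + 8·16·7 = 1984.
Minimum: 1168 at k=2.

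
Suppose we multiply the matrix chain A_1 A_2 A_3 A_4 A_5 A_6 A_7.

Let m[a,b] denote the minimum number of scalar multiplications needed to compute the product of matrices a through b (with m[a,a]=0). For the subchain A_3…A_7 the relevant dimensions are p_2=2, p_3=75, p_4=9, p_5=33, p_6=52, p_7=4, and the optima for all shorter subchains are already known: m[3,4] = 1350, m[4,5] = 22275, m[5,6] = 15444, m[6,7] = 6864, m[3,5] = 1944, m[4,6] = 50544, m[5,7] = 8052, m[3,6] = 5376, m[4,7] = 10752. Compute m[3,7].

5792

m[3,7] = min over k∈[3,6] of m[3,k]+m[k+1,7]+p_{2}·p_k·p_{7}.
k=3: 0 + 10752 + 2·75·4 = 11352; k=4: 1350 + 8052 + 2·9·4 = 9474; k=5: 1944 + 6864 + 2·33·4 = 9072; k=6: 5376 + 0 + 2·52·4 = 5792.
Minimum: 5792 at k=6.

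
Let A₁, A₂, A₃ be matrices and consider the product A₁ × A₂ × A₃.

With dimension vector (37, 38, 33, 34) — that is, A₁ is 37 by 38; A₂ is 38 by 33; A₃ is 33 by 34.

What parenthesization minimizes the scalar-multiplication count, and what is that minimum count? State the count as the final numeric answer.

(A₁ × (A₂ × A₃)): cost 90440.
((A₁ × A₂) × A₃): cost 87912.
Optimal: ((A₁ × A₂) × A₃) with cost 87912.

87912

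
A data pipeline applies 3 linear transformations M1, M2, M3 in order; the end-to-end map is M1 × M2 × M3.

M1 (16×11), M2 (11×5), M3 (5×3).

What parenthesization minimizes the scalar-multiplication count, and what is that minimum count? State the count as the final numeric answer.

693

(M1 × (M2 × M3)): cost 693.
((M1 × M2) × M3): cost 1120.
Optimal: (M1 × (M2 × M3)) with cost 693.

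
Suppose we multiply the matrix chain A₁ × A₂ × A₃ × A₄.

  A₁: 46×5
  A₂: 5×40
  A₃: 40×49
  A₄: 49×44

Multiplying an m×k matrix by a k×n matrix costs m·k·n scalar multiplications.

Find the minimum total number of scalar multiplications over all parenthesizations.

Adjacent pairs: A₁A₂ = 46·5·40 = 9200; A₂A₃ = 5·40·49 = 9800; A₃A₄ = 40·49·44 = 86240.
Length 3: A₁..A₃: k=1: 0+9800+46·5·49=21070; k=2: 9200+0+46·40·49=99360 → min 21070 | A₂..A₄: k=2: 0+86240+5·40·44=95040; k=3: 9800+0+5·49·44=20580 → min 20580.
Length 4: A₁..A₄: k=1: 0+20580+46·5·44=30700; k=2: 9200+86240+46·40·44=176400; k=3: 21070+0+46·49·44=120246 → min 30700.
Optimal order: (A₁ × ((A₂ × A₃) × A₄)) with cost 30700.

30700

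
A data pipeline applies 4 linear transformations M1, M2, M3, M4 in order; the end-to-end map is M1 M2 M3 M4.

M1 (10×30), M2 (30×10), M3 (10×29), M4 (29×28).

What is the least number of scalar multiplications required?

Adjacent pairs: M1M2 = 10·30·10 = 3000; M2M3 = 30·10·29 = 8700; M3M4 = 10·29·28 = 8120.
Length 3: M1..M3: k=1: 0+8700+10·30·29=17400; k=2: 3000+0+10·10·29=5900 → min 5900 | M2..M4: k=2: 0+8120+30·10·28=16520; k=3: 8700+0+30·29·28=33060 → min 16520.
Length 4: M1..M4: k=1: 0+16520+10·30·28=24920; k=2: 3000+8120+10·10·28=13920; k=3: 5900+0+10·29·28=14020 → min 13920.
Optimal order: ((M1 M2) (M3 M4)) with cost 13920.

13920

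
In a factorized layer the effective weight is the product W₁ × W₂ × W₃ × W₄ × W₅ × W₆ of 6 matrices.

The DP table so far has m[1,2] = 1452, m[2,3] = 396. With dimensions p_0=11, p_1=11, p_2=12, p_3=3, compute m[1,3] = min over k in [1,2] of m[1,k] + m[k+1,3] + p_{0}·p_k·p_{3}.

m[1,3] = min over k∈[1,2] of m[1,k]+m[k+1,3]+p_{0}·p_k·p_{3}.
k=1: 0 + 396 + 11·11·3 = 759; k=2: 1452 + 0 + 11·12·3 = 1848.
Minimum: 759 at k=1.

759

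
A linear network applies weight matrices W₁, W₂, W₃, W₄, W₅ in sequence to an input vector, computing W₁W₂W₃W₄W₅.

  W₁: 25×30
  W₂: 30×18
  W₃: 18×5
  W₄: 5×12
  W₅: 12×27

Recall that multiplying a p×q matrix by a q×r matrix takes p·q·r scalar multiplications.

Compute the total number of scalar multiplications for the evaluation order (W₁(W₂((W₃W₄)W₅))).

41742

(W₃W₄): 18×5 by 5×12 → 18×12, cost 18·5·12 = 1080
((W₃W₄)W₅): 18×12 by 12×27 → 18×27, cost 18·12·27 = 5832; cumulative 6912
(W₂((W₃W₄)W₅)): 30×18 by 18×27 → 30×27, cost 30·18·27 = 14580; cumulative 21492
(W₁(W₂((W₃W₄)W₅))): 25×30 by 30×27 → 25×27, cost 25·30·27 = 20250; cumulative 41742
Total: 41742 scalar multiplications.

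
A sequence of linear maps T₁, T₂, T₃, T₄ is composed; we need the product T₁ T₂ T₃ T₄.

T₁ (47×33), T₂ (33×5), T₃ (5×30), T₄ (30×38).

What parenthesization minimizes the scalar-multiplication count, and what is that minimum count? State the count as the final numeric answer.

22385

Adjacent pairs: T₁T₂ = 47·33·5 = 7755; T₂T₃ = 33·5·30 = 4950; T₃T₄ = 5·30·38 = 5700.
Length 3: T₁..T₃: k=1: 0+4950+47·33·30=51480; k=2: 7755+0+47·5·30=14805 → min 14805 | T₂..T₄: k=2: 0+5700+33·5·38=11970; k=3: 4950+0+33·30·38=42570 → min 11970.
Length 4: T₁..T₄: k=1: 0+11970+47·33·38=70908; k=2: 7755+5700+47·5·38=22385; k=3: 14805+0+47·30·38=68385 → min 22385.
Optimal parenthesization: ((T₁ T₂) (T₃ T₄)) with cost 22385.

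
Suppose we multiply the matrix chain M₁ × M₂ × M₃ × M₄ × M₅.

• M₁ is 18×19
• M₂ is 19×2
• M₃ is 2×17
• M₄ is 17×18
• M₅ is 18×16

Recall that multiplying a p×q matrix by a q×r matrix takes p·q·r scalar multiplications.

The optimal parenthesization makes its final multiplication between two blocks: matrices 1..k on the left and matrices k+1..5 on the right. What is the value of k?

Adjacent pairs: M₁M₂ = 18·19·2 = 684; M₂M₃ = 19·2·17 = 646; M₃M₄ = 2·17·18 = 612; M₄M₅ = 17·18·16 = 4896.
Length 3: M₁..M₃: k=1: 0+646+18·19·17=6460; k=2: 684+0+18·2·17=1296 → min 1296 | M₂..M₄: k=2: 0+612+19·2·18=1296; k=3: 646+0+19·17·18=6460 → min 1296 | M₃..M₅: k=3: 0+4896+2·17·16=5440; k=4: 612+0+2·18·16=1188 → min 1188.
Length 4: M₁..M₄: k=1: 0+1296+18·19·18=7452; k=2: 684+612+18·2·18=1944; k=3: 1296+0+18·17·18=6804 → min 1944 | M₂..M₅: k=2: 0+1188+19·2·16=1796; k=3: 646+4896+19·17·16=10710; k=4: 1296+0+19·18·16=6768 → min 1796.
Top-level splits: k=1: (M₁..M₁)·(M₂..M₅) → 0+1796+18·19·16 = 7268; k=2: (M₁..M₂)·(M₃..M₅) → 684+1188+18·2·16 = 2448; k=3: (M₁..M₃)·(M₄..M₅) → 1296+4896+18·17·16 = 11088; k=4: (M₁..M₄)·(M₅..M₅) → 1944+0+18·18·16 = 7128.
Best split is after M₂, i.e. k = 2.

2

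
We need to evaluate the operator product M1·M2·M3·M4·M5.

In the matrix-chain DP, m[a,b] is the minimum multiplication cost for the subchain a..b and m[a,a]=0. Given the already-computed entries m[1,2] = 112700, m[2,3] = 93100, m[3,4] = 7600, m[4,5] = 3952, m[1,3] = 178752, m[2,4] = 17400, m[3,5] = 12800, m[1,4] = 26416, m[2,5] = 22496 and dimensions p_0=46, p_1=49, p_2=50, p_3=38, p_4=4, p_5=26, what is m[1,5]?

31200

m[1,5] = min over k∈[1,4] of m[1,k]+m[k+1,5]+p_{0}·p_k·p_{5}.
k=1: 0 + 22496 + 46·49·26 = 81100; k=2: 112700 + 12800 + 46·50·26 = 185300; k=3: 178752 + 3952 + 46·38·26 = 228152; k=4: 26416 + 0 + 46·4·26 = 31200.
Minimum: 31200 at k=4.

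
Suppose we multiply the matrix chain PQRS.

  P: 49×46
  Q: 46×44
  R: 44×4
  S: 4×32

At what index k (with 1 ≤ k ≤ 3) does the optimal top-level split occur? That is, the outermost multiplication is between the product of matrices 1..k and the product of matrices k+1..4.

3

Adjacent pairs: PQ = 49·46·44 = 99176; QR = 46·44·4 = 8096; RS = 44·4·32 = 5632.
Length 3: P..R: k=1: 0+8096+49·46·4=17112; k=2: 99176+0+49·44·4=107800 → min 17112 | Q..S: k=2: 0+5632+46·44·32=70400; k=3: 8096+0+46·4·32=13984 → min 13984.
Top-level splits: k=1: (P..P)·(Q..S) → 0+13984+49·46·32 = 86112; k=2: (P..Q)·(R..S) → 99176+5632+49·44·32 = 173800; k=3: (P..R)·(S..S) → 17112+0+49·4·32 = 23384.
Best split is after R, i.e. k = 3.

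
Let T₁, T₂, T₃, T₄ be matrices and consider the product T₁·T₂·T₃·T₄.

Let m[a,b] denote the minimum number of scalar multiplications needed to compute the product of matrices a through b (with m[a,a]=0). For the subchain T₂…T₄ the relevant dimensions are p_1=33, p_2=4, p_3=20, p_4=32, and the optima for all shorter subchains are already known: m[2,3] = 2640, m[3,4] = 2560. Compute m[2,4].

6784

m[2,4] = min over k∈[2,3] of m[2,k]+m[k+1,4]+p_{1}·p_k·p_{4}.
k=2: 0 + 2560 + 33·4·32 = 6784; k=3: 2640 + 0 + 33·20·32 = 23760.
Minimum: 6784 at k=2.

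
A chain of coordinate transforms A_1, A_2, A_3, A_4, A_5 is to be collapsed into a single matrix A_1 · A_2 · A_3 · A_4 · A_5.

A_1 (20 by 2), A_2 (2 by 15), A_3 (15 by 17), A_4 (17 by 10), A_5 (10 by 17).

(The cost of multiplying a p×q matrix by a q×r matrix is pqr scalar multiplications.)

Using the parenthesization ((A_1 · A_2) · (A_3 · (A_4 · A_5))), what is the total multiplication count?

12925

(A_1 · A_2): 20×2 by 2×15 → 20×15, cost 20·2·15 = 600
(A_4 · A_5): 17×10 by 10×17 → 17×17, cost 17·10·17 = 2890
(A_3 · (A_4 · A_5)): 15×17 by 17×17 → 15×17, cost 15·17·17 = 4335; cumulative 7225
((A_1 · A_2) · (A_3 · (A_4 · A_5))): 20×15 by 15×17 → 20×17, cost 20·15·17 = 5100; cumulative 12925
Total: 12925 scalar multiplications.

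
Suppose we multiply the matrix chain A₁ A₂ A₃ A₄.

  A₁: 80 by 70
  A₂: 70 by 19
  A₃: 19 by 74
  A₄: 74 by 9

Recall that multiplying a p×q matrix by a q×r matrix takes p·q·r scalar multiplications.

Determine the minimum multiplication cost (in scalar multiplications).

75024

Adjacent pairs: A₁A₂ = 80·70·19 = 106400; A₂A₃ = 70·19·74 = 98420; A₃A₄ = 19·74·9 = 12654.
Length 3: A₁..A₃: k=1: 0+98420+80·70·74=512820; k=2: 106400+0+80·19·74=218880 → min 218880 | A₂..A₄: k=2: 0+12654+70·19·9=24624; k=3: 98420+0+70·74·9=145040 → min 24624.
Length 4: A₁..A₄: k=1: 0+24624+80·70·9=75024; k=2: 106400+12654+80·19·9=132734; k=3: 218880+0+80·74·9=272160 → min 75024.
Optimal order: (A₁ (A₂ (A₃ A₄))) with cost 75024.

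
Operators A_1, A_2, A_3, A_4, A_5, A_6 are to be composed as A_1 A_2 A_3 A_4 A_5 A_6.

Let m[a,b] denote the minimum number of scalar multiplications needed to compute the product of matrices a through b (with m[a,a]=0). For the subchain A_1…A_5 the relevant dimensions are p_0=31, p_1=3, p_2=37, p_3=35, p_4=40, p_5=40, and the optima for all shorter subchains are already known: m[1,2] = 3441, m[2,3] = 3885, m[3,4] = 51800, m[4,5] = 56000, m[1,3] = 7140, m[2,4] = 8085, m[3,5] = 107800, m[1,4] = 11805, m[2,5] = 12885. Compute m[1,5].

m[1,5] = min over k∈[1,4] of m[1,k]+m[k+1,5]+p_{0}·p_k·p_{5}.
k=1: 0 + 12885 + 31·3·40 = 16605; k=2: 3441 + 107800 + 31·37·40 = 157121; k=3: 7140 + 56000 + 31·35·40 = 106540; k=4: 11805 + 0 + 31·40·40 = 61405.
Minimum: 16605 at k=1.

16605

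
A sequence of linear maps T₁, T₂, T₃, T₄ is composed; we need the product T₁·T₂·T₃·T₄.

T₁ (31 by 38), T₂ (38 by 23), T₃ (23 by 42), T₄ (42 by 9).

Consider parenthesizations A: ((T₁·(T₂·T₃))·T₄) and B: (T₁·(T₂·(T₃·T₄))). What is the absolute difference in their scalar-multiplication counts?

Order A = ((T₁·(T₂·T₃))·T₄): (T₂·T₃): 38×23 by 23×42 → 38×42, cost 38·23·42 = 36708; (T₁·(T₂·T₃)): 31×38 by 38×42 → 31×42, cost 31·38·42 = 49476; cumulative 86184; ((T₁·(T₂·T₃))·T₄): 31×42 by 42×9 → 31×9, cost 31·42·9 = 11718; cumulative 97902. Total 97902.
Order B = (T₁·(T₂·(T₃·T₄))): (T₃·T₄): 23×42 by 42×9 → 23×9, cost 23·42·9 = 8694; (T₂·(T₃·T₄)): 38×23 by 23×9 → 38×9, cost 38·23·9 = 7866; cumulative 16560; (T₁·(T₂·(T₃·T₄))): 31×38 by 38×9 → 31×9, cost 31·38·9 = 10602; cumulative 27162. Total 27162.
Difference: |97902 − 27162| = 70740.

70740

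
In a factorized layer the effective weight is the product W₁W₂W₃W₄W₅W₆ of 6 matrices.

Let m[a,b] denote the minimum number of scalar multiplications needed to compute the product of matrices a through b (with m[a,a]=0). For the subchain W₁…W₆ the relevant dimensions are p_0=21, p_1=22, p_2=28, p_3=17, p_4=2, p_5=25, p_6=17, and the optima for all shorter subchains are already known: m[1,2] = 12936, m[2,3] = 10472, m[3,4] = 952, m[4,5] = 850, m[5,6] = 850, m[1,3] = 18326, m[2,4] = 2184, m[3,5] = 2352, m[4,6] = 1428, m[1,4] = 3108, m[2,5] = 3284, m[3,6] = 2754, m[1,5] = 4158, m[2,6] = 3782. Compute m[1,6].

m[1,6] = min over k∈[1,5] of m[1,k]+m[k+1,6]+p_{0}·p_k·p_{6}.
k=1: 0 + 3782 + 21·22·17 = 11636; k=2: 12936 + 2754 + 21·28·17 = 25686; k=3: 18326 + 1428 + 21·17·17 = 25823; k=4: 3108 + 850 + 21·2·17 = 4672; k=5: 4158 + 0 + 21·25·17 = 13083.
Minimum: 4672 at k=4.

4672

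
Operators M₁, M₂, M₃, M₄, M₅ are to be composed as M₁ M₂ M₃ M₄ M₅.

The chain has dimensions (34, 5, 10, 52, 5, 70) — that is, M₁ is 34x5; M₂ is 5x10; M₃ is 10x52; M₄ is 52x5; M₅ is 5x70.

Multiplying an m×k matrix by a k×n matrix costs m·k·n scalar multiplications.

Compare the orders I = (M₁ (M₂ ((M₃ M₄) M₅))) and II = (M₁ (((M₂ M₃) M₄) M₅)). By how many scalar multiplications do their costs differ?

Order I = (M₁ (M₂ ((M₃ M₄) M₅))): (M₃ M₄): 10×52 by 52×5 → 10×5, cost 10·52·5 = 2600; ((M₃ M₄) M₅): 10×5 by 5×70 → 10×70, cost 10·5·70 = 3500; cumulative 6100; (M₂ ((M₃ M₄) M₅)): 5×10 by 10×70 → 5×70, cost 5·10·70 = 3500; cumulative 9600; (M₁ (M₂ ((M₃ M₄) M₅))): 34×5 by 5×70 → 34×70, cost 34·5·70 = 11900; cumulative 21500. Total 21500.
Order II = (M₁ (((M₂ M₃) M₄) M₅)): (M₂ M₃): 5×10 by 10×52 → 5×52, cost 5·10·52 = 2600; ((M₂ M₃) M₄): 5×52 by 52×5 → 5×5, cost 5·52·5 = 1300; cumulative 3900; (((M₂ M₃) M₄) M₅): 5×5 by 5×70 → 5×70, cost 5·5·70 = 1750; cumulative 5650; (M₁ (((M₂ M₃) M₄) M₅)): 34×5 by 5×70 → 34×70, cost 34·5·70 = 11900; cumulative 17550. Total 17550.
Difference: |21500 − 17550| = 3950.

3950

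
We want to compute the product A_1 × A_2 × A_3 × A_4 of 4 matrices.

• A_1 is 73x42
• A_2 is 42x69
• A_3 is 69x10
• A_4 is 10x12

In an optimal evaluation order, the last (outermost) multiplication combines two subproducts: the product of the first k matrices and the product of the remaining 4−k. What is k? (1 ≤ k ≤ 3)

3

Adjacent pairs: A_1A_2 = 73·42·69 = 211554; A_2A_3 = 42·69·10 = 28980; A_3A_4 = 69·10·12 = 8280.
Length 3: A_1..A_3: k=1: 0+28980+73·42·10=59640; k=2: 211554+0+73·69·10=261924 → min 59640 | A_2..A_4: k=2: 0+8280+42·69·12=43056; k=3: 28980+0+42·10·12=34020 → min 34020.
Top-level splits: k=1: (A_1..A_1)·(A_2..A_4) → 0+34020+73·42·12 = 70812; k=2: (A_1..A_2)·(A_3..A_4) → 211554+8280+73·69·12 = 280278; k=3: (A_1..A_3)·(A_4..A_4) → 59640+0+73·10·12 = 68400.
Best split is after A_3, i.e. k = 3.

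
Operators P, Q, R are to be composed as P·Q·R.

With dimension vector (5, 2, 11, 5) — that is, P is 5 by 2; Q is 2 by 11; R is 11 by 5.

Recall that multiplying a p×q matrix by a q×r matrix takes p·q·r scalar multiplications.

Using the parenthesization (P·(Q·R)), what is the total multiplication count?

160

(Q·R): 2×11 by 11×5 → 2×5, cost 2·11·5 = 110
(P·(Q·R)): 5×2 by 2×5 → 5×5, cost 5·2·5 = 50; cumulative 160
Total: 160 scalar multiplications.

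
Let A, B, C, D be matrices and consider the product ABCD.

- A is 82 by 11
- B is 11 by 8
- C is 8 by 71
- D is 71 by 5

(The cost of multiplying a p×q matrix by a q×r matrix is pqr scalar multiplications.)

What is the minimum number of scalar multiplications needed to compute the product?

7790

Adjacent pairs: AB = 82·11·8 = 7216; BC = 11·8·71 = 6248; CD = 8·71·5 = 2840.
Length 3: A..C: k=1: 0+6248+82·11·71=70290; k=2: 7216+0+82·8·71=53792 → min 53792 | B..D: k=2: 0+2840+11·8·5=3280; k=3: 6248+0+11·71·5=10153 → min 3280.
Length 4: A..D: k=1: 0+3280+82·11·5=7790; k=2: 7216+2840+82·8·5=13336; k=3: 53792+0+82·71·5=82902 → min 7790.
Optimal order: (A(B(CD))) with cost 7790.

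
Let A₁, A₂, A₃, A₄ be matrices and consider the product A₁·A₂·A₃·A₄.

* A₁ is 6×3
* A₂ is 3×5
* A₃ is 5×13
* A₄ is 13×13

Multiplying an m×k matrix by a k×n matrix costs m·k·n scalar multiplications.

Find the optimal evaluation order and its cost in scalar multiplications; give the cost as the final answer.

936

Adjacent pairs: A₁A₂ = 6·3·5 = 90; A₂A₃ = 3·5·13 = 195; A₃A₄ = 5·13·13 = 845.
Length 3: A₁..A₃: k=1: 0+195+6·3·13=429; k=2: 90+0+6·5·13=480 → min 429 | A₂..A₄: k=2: 0+845+3·5·13=1040; k=3: 195+0+3·13·13=702 → min 702.
Length 4: A₁..A₄: k=1: 0+702+6·3·13=936; k=2: 90+845+6·5·13=1325; k=3: 429+0+6·13·13=1443 → min 936.
Optimal parenthesization: (A₁·((A₂·A₃)·A₄)) with cost 936.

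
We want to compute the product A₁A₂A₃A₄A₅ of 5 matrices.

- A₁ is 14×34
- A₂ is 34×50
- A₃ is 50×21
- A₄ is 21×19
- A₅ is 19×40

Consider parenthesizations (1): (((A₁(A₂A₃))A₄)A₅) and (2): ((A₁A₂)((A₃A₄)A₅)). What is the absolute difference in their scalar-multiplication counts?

Order (1) = (((A₁(A₂A₃))A₄)A₅): (A₂A₃): 34×50 by 50×21 → 34×21, cost 34·50·21 = 35700; (A₁(A₂A₃)): 14×34 by 34×21 → 14×21, cost 14·34·21 = 9996; cumulative 45696; ((A₁(A₂A₃))A₄): 14×21 by 21×19 → 14×19, cost 14·21·19 = 5586; cumulative 51282; (((A₁(A₂A₃))A₄)A₅): 14×19 by 19×40 → 14×40, cost 14·19·40 = 10640; cumulative 61922. Total 61922.
Order (2) = ((A₁A₂)((A₃A₄)A₅)): (A₁A₂): 14×34 by 34×50 → 14×50, cost 14·34·50 = 23800; (A₃A₄): 50×21 by 21×19 → 50×19, cost 50·21·19 = 19950; ((A₃A₄)A₅): 50×19 by 19×40 → 50×40, cost 50·19·40 = 38000; cumulative 57950; ((A₁A₂)((A₃A₄)A₅)): 14×50 by 50×40 → 14×40, cost 14·50·40 = 28000; cumulative 109750. Total 109750.
Difference: |61922 − 109750| = 47828.

47828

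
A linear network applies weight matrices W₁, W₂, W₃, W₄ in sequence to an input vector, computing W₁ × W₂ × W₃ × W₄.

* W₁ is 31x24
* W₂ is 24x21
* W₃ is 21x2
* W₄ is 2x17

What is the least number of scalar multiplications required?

3550

Adjacent pairs: W₁W₂ = 31·24·21 = 15624; W₂W₃ = 24·21·2 = 1008; W₃W₄ = 21·2·17 = 714.
Length 3: W₁..W₃: k=1: 0+1008+31·24·2=2496; k=2: 15624+0+31·21·2=16926 → min 2496 | W₂..W₄: k=2: 0+714+24·21·17=9282; k=3: 1008+0+24·2·17=1824 → min 1824.
Length 4: W₁..W₄: k=1: 0+1824+31·24·17=14472; k=2: 15624+714+31·21·17=27405; k=3: 2496+0+31·2·17=3550 → min 3550.
Optimal order: ((W₁ × (W₂ × W₃)) × W₄) with cost 3550.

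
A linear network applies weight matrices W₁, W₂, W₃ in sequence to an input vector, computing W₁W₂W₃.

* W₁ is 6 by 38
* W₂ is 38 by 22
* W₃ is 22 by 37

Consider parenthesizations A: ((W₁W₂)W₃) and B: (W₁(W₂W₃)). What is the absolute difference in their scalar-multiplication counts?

29468

Order A = ((W₁W₂)W₃): (W₁W₂): 6×38 by 38×22 → 6×22, cost 6·38·22 = 5016; ((W₁W₂)W₃): 6×22 by 22×37 → 6×37, cost 6·22·37 = 4884; cumulative 9900. Total 9900.
Order B = (W₁(W₂W₃)): (W₂W₃): 38×22 by 22×37 → 38×37, cost 38·22·37 = 30932; (W₁(W₂W₃)): 6×38 by 38×37 → 6×37, cost 6·38·37 = 8436; cumulative 39368. Total 39368.
Difference: |9900 − 39368| = 29468.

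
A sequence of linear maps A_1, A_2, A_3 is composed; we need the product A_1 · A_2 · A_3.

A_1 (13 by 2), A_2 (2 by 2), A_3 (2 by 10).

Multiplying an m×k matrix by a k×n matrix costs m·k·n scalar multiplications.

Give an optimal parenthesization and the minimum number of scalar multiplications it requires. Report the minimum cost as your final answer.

300

(A_1 · (A_2 · A_3)): cost 300.
((A_1 · A_2) · A_3): cost 312.
Optimal: (A_1 · (A_2 · A_3)) with cost 300.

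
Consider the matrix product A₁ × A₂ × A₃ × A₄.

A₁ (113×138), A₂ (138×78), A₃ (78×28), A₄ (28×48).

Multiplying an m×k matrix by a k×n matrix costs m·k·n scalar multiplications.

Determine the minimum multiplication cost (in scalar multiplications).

889896

Adjacent pairs: A₁A₂ = 113·138·78 = 1216332; A₂A₃ = 138·78·28 = 301392; A₃A₄ = 78·28·48 = 104832.
Length 3: A₁..A₃: k=1: 0+301392+113·138·28=738024; k=2: 1216332+0+113·78·28=1463124 → min 738024 | A₂..A₄: k=2: 0+104832+138·78·48=621504; k=3: 301392+0+138·28·48=486864 → min 486864.
Length 4: A₁..A₄: k=1: 0+486864+113·138·48=1235376; k=2: 1216332+104832+113·78·48=1744236; k=3: 738024+0+113·28·48=889896 → min 889896.
Optimal order: ((A₁ × (A₂ × A₃)) × A₄) with cost 889896.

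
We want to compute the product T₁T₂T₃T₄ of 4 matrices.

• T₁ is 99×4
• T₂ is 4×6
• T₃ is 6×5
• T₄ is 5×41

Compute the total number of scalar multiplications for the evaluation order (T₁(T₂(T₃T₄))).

(T₃T₄): 6×5 by 5×41 → 6×41, cost 6·5·41 = 1230
(T₂(T₃T₄)): 4×6 by 6×41 → 4×41, cost 4·6·41 = 984; cumulative 2214
(T₁(T₂(T₃T₄))): 99×4 by 4×41 → 99×41, cost 99·4·41 = 16236; cumulative 18450
Total: 18450 scalar multiplications.

18450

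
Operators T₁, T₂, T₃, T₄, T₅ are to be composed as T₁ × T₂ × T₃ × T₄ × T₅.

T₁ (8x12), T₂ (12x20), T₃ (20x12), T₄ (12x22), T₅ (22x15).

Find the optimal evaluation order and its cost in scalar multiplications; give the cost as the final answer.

Adjacent pairs: T₁T₂ = 8·12·20 = 1920; T₂T₃ = 12·20·12 = 2880; T₃T₄ = 20·12·22 = 5280; T₄T₅ = 12·22·15 = 3960.
Length 3: T₁..T₃: k=1: 0+2880+8·12·12=4032; k=2: 1920+0+8·20·12=3840 → min 3840 | T₂..T₄: k=2: 0+5280+12·20·22=10560; k=3: 2880+0+12·12·22=6048 → min 6048 | T₃..T₅: k=3: 0+3960+20·12·15=7560; k=4: 5280+0+20·22·15=11880 → min 7560.
Length 4: T₁..T₄: k=1: 0+6048+8·12·22=8160; k=2: 1920+5280+8·20·22=10720; k=3: 3840+0+8·12·22=5952 → min 5952 | T₂..T₅: k=2: 0+7560+12·20·15=11160; k=3: 2880+3960+12·12·15=9000; k=4: 6048+0+12·22·15=10008 → min 9000.
Length 5: T₁..T₅: k=1: 0+9000+8·12·15=10440; k=2: 1920+7560+8·20·15=11880; k=3: 3840+3960+8·12·15=9240; k=4: 5952+0+8·22·15=8592 → min 8592.
Optimal parenthesization: ((((T₁ × T₂) × T₃) × T₄) × T₅) with cost 8592.

8592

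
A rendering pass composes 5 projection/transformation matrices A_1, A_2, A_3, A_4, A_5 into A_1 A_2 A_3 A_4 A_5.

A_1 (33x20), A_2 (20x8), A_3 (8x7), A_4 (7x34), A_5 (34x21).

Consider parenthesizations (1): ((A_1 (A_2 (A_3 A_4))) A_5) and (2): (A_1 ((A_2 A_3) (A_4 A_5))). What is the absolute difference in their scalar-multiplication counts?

30428

Order (1) = ((A_1 (A_2 (A_3 A_4))) A_5): (A_3 A_4): 8×7 by 7×34 → 8×34, cost 8·7·34 = 1904; (A_2 (A_3 A_4)): 20×8 by 8×34 → 20×34, cost 20·8·34 = 5440; cumulative 7344; (A_1 (A_2 (A_3 A_4))): 33×20 by 20×34 → 33×34, cost 33·20·34 = 22440; cumulative 29784; ((A_1 (A_2 (A_3 A_4))) A_5): 33×34 by 34×21 → 33×21, cost 33·34·21 = 23562; cumulative 53346. Total 53346.
Order (2) = (A_1 ((A_2 A_3) (A_4 A_5))): (A_2 A_3): 20×8 by 8×7 → 20×7, cost 20·8·7 = 1120; (A_4 A_5): 7×34 by 34×21 → 7×21, cost 7·34·21 = 4998; ((A_2 A_3) (A_4 A_5)): 20×7 by 7×21 → 20×21, cost 20·7·21 = 2940; cumulative 9058; (A_1 ((A_2 A_3) (A_4 A_5))): 33×20 by 20×21 → 33×21, cost 33·20·21 = 13860; cumulative 22918. Total 22918.
Difference: |53346 − 22918| = 30428.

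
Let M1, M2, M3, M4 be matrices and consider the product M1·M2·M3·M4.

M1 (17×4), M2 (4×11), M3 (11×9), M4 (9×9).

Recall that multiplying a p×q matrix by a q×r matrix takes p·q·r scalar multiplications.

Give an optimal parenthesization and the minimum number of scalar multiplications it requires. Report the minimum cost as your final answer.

Adjacent pairs: M1M2 = 17·4·11 = 748; M2M3 = 4·11·9 = 396; M3M4 = 11·9·9 = 891.
Length 3: M1..M3: k=1: 0+396+17·4·9=1008; k=2: 748+0+17·11·9=2431 → min 1008 | M2..M4: k=2: 0+891+4·11·9=1287; k=3: 396+0+4·9·9=720 → min 720.
Length 4: M1..M4: k=1: 0+720+17·4·9=1332; k=2: 748+891+17·11·9=3322; k=3: 1008+0+17·9·9=2385 → min 1332.
Optimal parenthesization: (M1·((M2·M3)·M4)) with cost 1332.

1332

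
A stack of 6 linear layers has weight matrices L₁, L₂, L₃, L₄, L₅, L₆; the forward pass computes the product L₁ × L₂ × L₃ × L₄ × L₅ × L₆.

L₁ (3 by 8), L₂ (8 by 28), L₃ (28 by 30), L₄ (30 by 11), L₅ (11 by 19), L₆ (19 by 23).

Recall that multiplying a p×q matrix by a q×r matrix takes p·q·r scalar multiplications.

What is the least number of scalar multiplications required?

6120

Adjacent pairs: L₁L₂ = 3·8·28 = 672; L₂L₃ = 8·28·30 = 6720; L₃L₄ = 28·30·11 = 9240; L₄L₅ = 30·11·19 = 6270; L₅L₆ = 11·19·23 = 4807.
Length 3: L₁..L₃: k=1: 0+6720+3·8·30=7440; k=2: 672+0+3·28·30=3192 → min 3192 | L₂..L₄: k=2: 0+9240+8·28·11=11704; k=3: 6720+0+8·30·11=9360 → min 9360 | L₃..L₅: k=3: 0+6270+28·30·19=22230; k=4: 9240+0+28·11·19=15092 → min 15092 | L₄..L₆: k=4: 0+4807+30·11·23=12397; k=5: 6270+0+30·19·23=19380 → min 12397.
Length 4: L₁..L₄: k=1: 0+9360+3·8·11=9624; k=2: 672+9240+3·28·11=10836; k=3: 3192+0+3·30·11=4182 → min 4182 | L₂..L₅: k=2: 0+15092+8·28·19=19348; k=3: 6720+6270+8·30·19=17550; k=4: 9360+0+8·11·19=11032 → min 11032 | L₃..L₆: k=3: 0+12397+28·30·23=31717; k=4: 9240+4807+28·11·23=21131; k=5: 15092+0+28·19·23=27328 → min 21131.
Length 5: L₁..L₅: k=1: 0+11032+3·8·19=11488; k=2: 672+15092+3·28·19=17360; k=3: 3192+6270+3·30·19=11172; k=4: 4182+0+3·11·19=4809 → min 4809 | L₂..L₆: k=2: 0+21131+8·28·23=26283; k=3: 6720+12397+8·30·23=24637; k=4: 9360+4807+8·11·23=16191; k=5: 11032+0+8·19·23=14528 → min 14528.
Length 6: L₁..L₆: k=1: 0+14528+3·8·23=15080; k=2: 672+21131+3·28·23=23735; k=3: 3192+12397+3·30·23=17659; k=4: 4182+4807+3·11·23=9748; k=5: 4809+0+3·19·23=6120 → min 6120.
Optimal order: (((((L₁ × L₂) × L₃) × L₄) × L₅) × L₆) with cost 6120.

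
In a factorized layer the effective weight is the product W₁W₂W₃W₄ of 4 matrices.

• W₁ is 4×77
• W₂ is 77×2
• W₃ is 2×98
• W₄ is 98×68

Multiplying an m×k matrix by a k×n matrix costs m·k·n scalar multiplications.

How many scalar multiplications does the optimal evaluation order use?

Adjacent pairs: W₁W₂ = 4·77·2 = 616; W₂W₃ = 77·2·98 = 15092; W₃W₄ = 2·98·68 = 13328.
Length 3: W₁..W₃: k=1: 0+15092+4·77·98=45276; k=2: 616+0+4·2·98=1400 → min 1400 | W₂..W₄: k=2: 0+13328+77·2·68=23800; k=3: 15092+0+77·98·68=528220 → min 23800.
Length 4: W₁..W₄: k=1: 0+23800+4·77·68=44744; k=2: 616+13328+4·2·68=14488; k=3: 1400+0+4·98·68=28056 → min 14488.
Optimal order: ((W₁W₂)(W₃W₄)) with cost 14488.

14488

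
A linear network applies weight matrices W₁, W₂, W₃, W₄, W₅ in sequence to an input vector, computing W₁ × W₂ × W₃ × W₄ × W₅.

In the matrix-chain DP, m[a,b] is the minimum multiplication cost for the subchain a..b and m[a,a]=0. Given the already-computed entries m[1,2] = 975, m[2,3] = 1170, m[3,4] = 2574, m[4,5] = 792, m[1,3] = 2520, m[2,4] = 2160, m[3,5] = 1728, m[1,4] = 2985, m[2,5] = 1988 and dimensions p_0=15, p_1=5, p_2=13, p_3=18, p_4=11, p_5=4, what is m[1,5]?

2288

m[1,5] = min over k∈[1,4] of m[1,k]+m[k+1,5]+p_{0}·p_k·p_{5}.
k=1: 0 + 1988 + 15·5·4 = 2288; k=2: 975 + 1728 + 15·13·4 = 3483; k=3: 2520 + 792 + 15·18·4 = 4392; k=4: 2985 + 0 + 15·11·4 = 3645.
Minimum: 2288 at k=1.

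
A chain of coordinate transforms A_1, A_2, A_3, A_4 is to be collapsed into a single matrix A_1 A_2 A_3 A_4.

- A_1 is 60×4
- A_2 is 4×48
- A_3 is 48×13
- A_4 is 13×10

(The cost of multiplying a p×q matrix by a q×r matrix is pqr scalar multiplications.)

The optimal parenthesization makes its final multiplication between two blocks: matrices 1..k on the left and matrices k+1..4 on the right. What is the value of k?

Adjacent pairs: A_1A_2 = 60·4·48 = 11520; A_2A_3 = 4·48·13 = 2496; A_3A_4 = 48·13·10 = 6240.
Length 3: A_1..A_3: k=1: 0+2496+60·4·13=5616; k=2: 11520+0+60·48·13=48960 → min 5616 | A_2..A_4: k=2: 0+6240+4·48·10=8160; k=3: 2496+0+4·13·10=3016 → min 3016.
Top-level splits: k=1: (A_1..A_1)·(A_2..A_4) → 0+3016+60·4·10 = 5416; k=2: (A_1..A_2)·(A_3..A_4) → 11520+6240+60·48·10 = 46560; k=3: (A_1..A_3)·(A_4..A_4) → 5616+0+60·13·10 = 13416.
Best split is after A_1, i.e. k = 1.

1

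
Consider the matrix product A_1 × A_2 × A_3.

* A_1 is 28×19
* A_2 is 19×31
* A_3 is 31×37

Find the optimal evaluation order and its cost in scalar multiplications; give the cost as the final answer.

41477

(A_1 × (A_2 × A_3)): cost 41477.
((A_1 × A_2) × A_3): cost 48608.
Optimal: (A_1 × (A_2 × A_3)) with cost 41477.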